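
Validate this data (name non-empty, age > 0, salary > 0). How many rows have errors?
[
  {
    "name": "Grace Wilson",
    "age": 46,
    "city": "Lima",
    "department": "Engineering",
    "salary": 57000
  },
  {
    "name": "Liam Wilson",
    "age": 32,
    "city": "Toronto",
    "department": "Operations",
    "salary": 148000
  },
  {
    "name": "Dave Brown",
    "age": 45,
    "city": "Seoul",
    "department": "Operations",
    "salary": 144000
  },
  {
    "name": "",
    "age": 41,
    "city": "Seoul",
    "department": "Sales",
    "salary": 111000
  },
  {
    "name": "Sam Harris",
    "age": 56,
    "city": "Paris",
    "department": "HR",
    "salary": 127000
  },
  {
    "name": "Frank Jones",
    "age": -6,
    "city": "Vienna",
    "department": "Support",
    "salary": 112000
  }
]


Validating 6 records:
Rules: name non-empty, age > 0, salary > 0

  Row 1 (Grace Wilson): OK
  Row 2 (Liam Wilson): OK
  Row 3 (Dave Brown): OK
  Row 4 (???): empty name
  Row 5 (Sam Harris): OK
  Row 6 (Frank Jones): negative age: -6

Total errors: 2

2 errors


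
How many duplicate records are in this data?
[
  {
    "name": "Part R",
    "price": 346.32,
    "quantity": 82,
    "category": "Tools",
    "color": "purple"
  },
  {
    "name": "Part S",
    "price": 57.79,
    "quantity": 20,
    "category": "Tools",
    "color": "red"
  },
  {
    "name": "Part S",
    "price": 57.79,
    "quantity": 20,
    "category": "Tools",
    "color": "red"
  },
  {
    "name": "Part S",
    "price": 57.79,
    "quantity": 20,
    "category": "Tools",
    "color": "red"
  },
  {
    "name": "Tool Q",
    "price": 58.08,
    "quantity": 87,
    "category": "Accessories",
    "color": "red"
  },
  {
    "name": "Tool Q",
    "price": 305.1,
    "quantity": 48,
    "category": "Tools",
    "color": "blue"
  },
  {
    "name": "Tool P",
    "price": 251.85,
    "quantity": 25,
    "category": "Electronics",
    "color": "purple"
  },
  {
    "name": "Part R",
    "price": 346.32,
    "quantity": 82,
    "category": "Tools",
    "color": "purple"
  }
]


Checking 8 records for duplicates:

  Row 1: Part R ($346.32, qty 82)
  Row 2: Part S ($57.79, qty 20)
  Row 3: Part S ($57.79, qty 20) <-- DUPLICATE
  Row 4: Part S ($57.79, qty 20) <-- DUPLICATE
  Row 5: Tool Q ($58.08, qty 87)
  Row 6: Tool Q ($305.1, qty 48)
  Row 7: Tool P ($251.85, qty 25)
  Row 8: Part R ($346.32, qty 82) <-- DUPLICATE

Duplicates found: 3
Unique records: 5

3 duplicates, 5 unique


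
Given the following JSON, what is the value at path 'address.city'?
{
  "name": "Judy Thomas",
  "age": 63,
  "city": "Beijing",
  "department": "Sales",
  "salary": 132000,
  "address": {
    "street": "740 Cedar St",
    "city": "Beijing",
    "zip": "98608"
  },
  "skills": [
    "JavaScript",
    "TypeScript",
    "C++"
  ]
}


Query: address.city
Path: address -> city
Value: Beijing

Beijing


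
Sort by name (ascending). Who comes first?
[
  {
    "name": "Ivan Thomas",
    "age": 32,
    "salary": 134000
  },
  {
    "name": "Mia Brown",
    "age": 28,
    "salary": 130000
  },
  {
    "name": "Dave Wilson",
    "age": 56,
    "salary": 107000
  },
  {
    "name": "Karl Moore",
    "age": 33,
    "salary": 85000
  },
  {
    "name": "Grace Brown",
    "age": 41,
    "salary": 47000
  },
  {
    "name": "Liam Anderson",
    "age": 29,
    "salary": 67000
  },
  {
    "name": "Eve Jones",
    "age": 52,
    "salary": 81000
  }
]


Sort by: name (ascending)

Sorted order:
  1. Dave Wilson (name = Dave Wilson)
  2. Eve Jones (name = Eve Jones)
  3. Grace Brown (name = Grace Brown)
  4. Ivan Thomas (name = Ivan Thomas)
  5. Karl Moore (name = Karl Moore)
  6. Liam Anderson (name = Liam Anderson)
  7. Mia Brown (name = Mia Brown)

First: Dave Wilson

Dave Wilson


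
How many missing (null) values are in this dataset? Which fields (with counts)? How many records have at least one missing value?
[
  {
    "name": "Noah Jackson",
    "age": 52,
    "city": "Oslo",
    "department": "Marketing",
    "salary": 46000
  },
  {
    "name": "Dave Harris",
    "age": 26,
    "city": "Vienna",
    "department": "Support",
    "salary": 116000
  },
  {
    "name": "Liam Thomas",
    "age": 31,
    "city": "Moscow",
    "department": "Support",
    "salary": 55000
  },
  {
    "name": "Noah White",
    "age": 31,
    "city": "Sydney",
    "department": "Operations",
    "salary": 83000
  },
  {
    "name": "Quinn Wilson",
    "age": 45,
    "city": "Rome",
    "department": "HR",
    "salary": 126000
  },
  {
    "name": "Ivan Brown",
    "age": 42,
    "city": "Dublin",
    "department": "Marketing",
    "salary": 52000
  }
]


Checking for missing (null) values in 6 records:

  Noah Jackson: complete
  Dave Harris: complete
  Liam Thomas: complete
  Noah White: complete
  Quinn Wilson: complete
  Ivan Brown: complete

Per field:
  name: 0 missing
  age: 0 missing
  city: 0 missing
  department: 0 missing
  salary: 0 missing

Total missing values: 0
Records with any missing: 0

0 missing values (none); 0 incomplete records


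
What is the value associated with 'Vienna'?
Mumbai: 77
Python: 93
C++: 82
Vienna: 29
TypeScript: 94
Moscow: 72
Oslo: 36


Looking up key 'Vienna'
Value: 29

29


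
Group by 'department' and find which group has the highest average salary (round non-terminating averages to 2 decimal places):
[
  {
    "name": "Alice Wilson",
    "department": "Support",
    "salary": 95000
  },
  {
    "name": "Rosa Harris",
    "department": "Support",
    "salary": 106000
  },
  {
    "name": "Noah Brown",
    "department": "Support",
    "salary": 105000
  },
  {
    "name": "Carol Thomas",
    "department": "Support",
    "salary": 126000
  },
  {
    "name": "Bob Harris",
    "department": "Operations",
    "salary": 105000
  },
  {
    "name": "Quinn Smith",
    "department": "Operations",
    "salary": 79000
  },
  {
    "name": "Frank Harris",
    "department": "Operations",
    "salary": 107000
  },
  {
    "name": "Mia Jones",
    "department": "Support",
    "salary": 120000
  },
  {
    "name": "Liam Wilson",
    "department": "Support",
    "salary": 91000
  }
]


Group by: department

Groups:
  Operations: 3 people, avg salary = 291000/3 = $97000
  Support: 6 people, avg salary = 643000/6 ≈ $107166.67

Highest average salary: Support (≈$107166.67)

Support (≈$107166.67)


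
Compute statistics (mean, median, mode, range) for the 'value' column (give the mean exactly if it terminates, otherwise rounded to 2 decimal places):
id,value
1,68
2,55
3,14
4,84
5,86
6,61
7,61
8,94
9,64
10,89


Data: [68, 55, 14, 84, 86, 61, 61, 94, 64, 89]
Count: 10
Sum: 676
Mean: 676/10 = 67.6
Sorted: [14, 55, 61, 61, 64, 68, 84, 86, 89, 94]
Median: 66.0
Mode: 61 (2 times)
Range: 94 - 14 = 80
Min: 14, Max: 94

mean=67.6, median=66.0, mode=61, range=80


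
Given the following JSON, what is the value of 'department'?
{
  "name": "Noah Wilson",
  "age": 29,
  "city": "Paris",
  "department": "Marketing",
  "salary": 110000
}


Looking up field 'department'
Value: Marketing

Marketing


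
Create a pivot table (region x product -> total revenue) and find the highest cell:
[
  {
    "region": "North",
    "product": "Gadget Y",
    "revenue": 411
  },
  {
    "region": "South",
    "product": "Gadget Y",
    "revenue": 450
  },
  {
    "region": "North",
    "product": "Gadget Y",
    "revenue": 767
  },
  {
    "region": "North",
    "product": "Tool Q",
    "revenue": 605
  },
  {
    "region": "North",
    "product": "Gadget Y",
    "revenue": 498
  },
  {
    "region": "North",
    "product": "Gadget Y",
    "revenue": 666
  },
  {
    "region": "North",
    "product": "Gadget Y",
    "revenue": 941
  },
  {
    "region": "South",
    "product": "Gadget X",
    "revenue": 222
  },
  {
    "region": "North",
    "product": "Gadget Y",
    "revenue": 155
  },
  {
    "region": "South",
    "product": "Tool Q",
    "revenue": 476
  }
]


Pivot: region (rows) x product (columns) -> total revenue

     Gadget X      Gadget Y      Tool Q      
North            0          3438           605  
South          222           450           476  

Highest: North / Gadget Y = $3438

North / Gadget Y = $3438


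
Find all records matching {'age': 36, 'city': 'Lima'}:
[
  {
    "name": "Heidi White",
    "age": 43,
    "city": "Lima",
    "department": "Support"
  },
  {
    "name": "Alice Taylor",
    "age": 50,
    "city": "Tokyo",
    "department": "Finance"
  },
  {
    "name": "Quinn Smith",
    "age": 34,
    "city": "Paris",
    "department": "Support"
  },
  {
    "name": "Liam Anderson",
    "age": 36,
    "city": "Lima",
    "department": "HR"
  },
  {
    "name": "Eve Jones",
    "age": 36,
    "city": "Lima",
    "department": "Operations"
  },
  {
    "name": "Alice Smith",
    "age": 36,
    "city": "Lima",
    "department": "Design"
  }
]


Search criteria: {'age': 36, 'city': 'Lima'}

Checking 6 records:
  Heidi White: {age: 43, city: Lima}
  Alice Taylor: {age: 50, city: Tokyo}
  Quinn Smith: {age: 34, city: Paris}
  Liam Anderson: {age: 36, city: Lima} <-- MATCH
  Eve Jones: {age: 36, city: Lima} <-- MATCH
  Alice Smith: {age: 36, city: Lima} <-- MATCH

Matches: ["Liam Anderson", "Eve Jones", "Alice Smith"]

["Liam Anderson", "Eve Jones", "Alice Smith"]


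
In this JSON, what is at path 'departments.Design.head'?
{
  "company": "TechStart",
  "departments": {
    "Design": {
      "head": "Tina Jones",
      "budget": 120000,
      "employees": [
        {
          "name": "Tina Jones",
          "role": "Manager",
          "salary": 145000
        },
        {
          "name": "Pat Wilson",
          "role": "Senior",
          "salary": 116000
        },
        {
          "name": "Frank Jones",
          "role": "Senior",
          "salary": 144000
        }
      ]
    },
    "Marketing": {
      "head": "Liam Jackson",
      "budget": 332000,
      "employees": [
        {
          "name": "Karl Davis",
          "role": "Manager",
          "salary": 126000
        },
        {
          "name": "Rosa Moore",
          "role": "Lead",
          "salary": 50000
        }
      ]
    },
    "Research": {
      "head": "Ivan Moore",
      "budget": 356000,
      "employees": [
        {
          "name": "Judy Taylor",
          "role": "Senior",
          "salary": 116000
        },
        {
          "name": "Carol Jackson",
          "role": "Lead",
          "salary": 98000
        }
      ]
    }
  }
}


Path: departments.Design.head

Navigate:
  -> departments
  -> Design
  -> head = 'Tina Jones'

Tina Jones


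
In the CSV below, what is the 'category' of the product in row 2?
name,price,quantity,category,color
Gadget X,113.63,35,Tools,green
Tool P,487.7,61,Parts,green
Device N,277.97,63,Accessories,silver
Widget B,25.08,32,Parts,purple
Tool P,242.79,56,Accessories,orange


Query: Row 2 ('Tool P'), column 'category'
Value: Parts

Parts


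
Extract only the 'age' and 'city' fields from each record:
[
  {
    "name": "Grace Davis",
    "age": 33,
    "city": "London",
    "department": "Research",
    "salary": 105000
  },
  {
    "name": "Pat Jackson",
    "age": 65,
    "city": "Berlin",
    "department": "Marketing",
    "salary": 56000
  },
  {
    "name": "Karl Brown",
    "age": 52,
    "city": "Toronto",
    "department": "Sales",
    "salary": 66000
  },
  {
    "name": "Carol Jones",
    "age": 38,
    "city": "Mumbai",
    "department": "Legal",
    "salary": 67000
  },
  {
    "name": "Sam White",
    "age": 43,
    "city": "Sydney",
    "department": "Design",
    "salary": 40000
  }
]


Original: 5 records with fields: name, age, city, department, salary
Keep: ['age', 'city']
Drop: ['name', 'department', 'salary']
Result: 5 records, 2 fields each

[
  {
    "age": 33,
    "city": "London"
  },
  {
    "age": 65,
    "city": "Berlin"
  },
  {
    "age": 52,
    "city": "Toronto"
  },
  {
    "age": 38,
    "city": "Mumbai"
  },
  {
    "age": 43,
    "city": "Sydney"
  }
]


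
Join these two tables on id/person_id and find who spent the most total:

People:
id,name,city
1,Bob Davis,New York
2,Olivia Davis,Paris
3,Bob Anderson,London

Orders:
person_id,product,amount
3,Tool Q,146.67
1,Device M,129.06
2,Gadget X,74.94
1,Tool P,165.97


Join on: people.id = orders.person_id

Joined rows:
  Bob Anderson (London) bought Tool Q for $146.67
  Bob Davis (New York) bought Device M for $129.06
  Olivia Davis (Paris) bought Gadget X for $74.94
  Bob Davis (New York) bought Tool P for $165.97

Total per person:
  Bob Davis: $295.03
  Bob Anderson: $146.67
  Olivia Davis: $74.94

Top spender: Bob Davis ($295.03)

Bob Davis ($295.03)


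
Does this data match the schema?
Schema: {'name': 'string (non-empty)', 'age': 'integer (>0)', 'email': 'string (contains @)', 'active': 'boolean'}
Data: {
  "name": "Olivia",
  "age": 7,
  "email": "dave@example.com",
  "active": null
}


Validating each field against schema:
  name: OK (non-empty string)
  age: OK (positive integer)
  email: OK (string with @)
  active: FAIL (null is not a boolean)

Result: INVALID (1 error: active)

INVALID (1 error: active)


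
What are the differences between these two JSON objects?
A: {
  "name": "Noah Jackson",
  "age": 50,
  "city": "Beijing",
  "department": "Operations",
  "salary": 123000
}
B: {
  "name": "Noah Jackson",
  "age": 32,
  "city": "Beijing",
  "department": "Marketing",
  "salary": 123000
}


Comparing each field (in key order):
  name: same
  age: DIFFERENT
  city: same
  department: DIFFERENT
  salary: same
Differences:
  age: 50 -> 32
  department: Operations -> Marketing

2 field(s) changed

2 changes: age, department


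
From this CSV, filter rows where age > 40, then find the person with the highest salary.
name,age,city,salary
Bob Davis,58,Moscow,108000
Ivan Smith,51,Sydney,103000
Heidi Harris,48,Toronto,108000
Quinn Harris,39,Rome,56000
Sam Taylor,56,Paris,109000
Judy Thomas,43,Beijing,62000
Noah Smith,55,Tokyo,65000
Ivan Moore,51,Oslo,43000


Filter: age > 40
Sort by: salary (descending)

Filtered records (7):
  Sam Taylor, age 56, salary $109000
  Bob Davis, age 58, salary $108000
  Heidi Harris, age 48, salary $108000
  Ivan Smith, age 51, salary $103000
  Noah Smith, age 55, salary $65000
  Judy Thomas, age 43, salary $62000
  Ivan Moore, age 51, salary $43000

Highest salary: Sam Taylor ($109000)

Sam Taylor


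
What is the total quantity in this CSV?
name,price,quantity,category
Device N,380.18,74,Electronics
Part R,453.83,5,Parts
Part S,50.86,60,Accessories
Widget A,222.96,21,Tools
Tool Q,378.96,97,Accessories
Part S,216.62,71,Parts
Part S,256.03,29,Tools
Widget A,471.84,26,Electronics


Computing total quantity:
Values: [74, 5, 60, 21, 97, 71, 29, 26]
Sum = 383

383


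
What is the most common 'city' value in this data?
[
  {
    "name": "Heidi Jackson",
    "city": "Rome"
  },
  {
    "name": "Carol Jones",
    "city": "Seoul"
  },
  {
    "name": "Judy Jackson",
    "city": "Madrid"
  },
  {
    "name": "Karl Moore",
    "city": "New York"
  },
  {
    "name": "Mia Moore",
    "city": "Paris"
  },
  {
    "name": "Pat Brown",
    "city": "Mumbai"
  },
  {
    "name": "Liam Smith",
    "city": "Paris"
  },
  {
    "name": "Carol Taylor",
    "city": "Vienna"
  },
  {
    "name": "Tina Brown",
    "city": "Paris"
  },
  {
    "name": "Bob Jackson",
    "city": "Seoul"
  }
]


Counting 'city' values across 10 records:

  Paris: 3 ###
  Seoul: 2 ##
  Rome: 1 #
  Madrid: 1 #
  New York: 1 #
  Mumbai: 1 #
  Vienna: 1 #

Most common: Paris (3 times)

Paris (3 times)


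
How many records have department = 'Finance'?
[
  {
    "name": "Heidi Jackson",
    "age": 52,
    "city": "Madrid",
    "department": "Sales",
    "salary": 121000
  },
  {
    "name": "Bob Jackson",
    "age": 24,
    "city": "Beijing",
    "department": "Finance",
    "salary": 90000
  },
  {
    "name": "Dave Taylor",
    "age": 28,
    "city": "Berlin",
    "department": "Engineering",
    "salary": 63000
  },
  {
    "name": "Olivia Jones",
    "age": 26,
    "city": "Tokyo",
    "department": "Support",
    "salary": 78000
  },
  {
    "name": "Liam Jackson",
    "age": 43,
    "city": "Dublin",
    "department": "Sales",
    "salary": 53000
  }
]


Data: 5 records
Condition: department = 'Finance'

Checking each record:
  Heidi Jackson: Sales
  Bob Jackson: Finance MATCH
  Dave Taylor: Engineering
  Olivia Jones: Support
  Liam Jackson: Sales

Count: 1

1


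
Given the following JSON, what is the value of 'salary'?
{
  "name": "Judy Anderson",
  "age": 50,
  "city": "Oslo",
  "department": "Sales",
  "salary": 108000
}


Looking up field 'salary'
Value: 108000

108000


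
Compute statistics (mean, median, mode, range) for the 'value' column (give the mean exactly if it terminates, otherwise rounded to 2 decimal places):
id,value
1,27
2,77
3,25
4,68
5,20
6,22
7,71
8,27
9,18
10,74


Data: [27, 77, 25, 68, 20, 22, 71, 27, 18, 74]
Count: 10
Sum: 429
Mean: 429/10 = 42.9
Sorted: [18, 20, 22, 25, 27, 27, 68, 71, 74, 77]
Median: 27.0
Mode: 27 (2 times)
Range: 77 - 18 = 59
Min: 18, Max: 77

mean=42.9, median=27.0, mode=27, range=59


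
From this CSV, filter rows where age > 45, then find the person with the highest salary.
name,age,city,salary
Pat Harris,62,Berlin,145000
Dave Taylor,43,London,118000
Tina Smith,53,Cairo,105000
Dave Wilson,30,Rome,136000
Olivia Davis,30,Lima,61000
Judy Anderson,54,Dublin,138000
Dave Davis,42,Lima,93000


Filter: age > 45
Sort by: salary (descending)

Filtered records (3):
  Pat Harris, age 62, salary $145000
  Judy Anderson, age 54, salary $138000
  Tina Smith, age 53, salary $105000

Highest salary: Pat Harris ($145000)

Pat Harris


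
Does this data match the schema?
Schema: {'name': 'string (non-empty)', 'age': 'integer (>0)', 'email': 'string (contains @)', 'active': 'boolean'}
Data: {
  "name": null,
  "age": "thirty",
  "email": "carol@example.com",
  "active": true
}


Validating each field against schema:
  name: FAIL (null is not a string)
  age: FAIL ("thirty" is not an integer)
  email: OK (string with @)
  active: OK (boolean)

Result: INVALID (2 errors: name, age)

INVALID (2 errors: name, age)


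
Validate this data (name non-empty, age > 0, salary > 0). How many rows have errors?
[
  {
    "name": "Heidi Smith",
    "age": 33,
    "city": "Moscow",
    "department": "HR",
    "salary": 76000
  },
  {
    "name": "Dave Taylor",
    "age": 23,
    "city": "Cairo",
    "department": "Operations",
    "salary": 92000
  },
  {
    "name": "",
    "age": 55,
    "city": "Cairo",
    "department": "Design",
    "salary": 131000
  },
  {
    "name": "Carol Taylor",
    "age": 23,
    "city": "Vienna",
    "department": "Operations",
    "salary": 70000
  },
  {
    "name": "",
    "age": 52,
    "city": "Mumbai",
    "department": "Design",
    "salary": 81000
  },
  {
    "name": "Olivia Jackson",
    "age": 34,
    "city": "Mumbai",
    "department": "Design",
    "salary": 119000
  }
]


Validating 6 records:
Rules: name non-empty, age > 0, salary > 0

  Row 1 (Heidi Smith): OK
  Row 2 (Dave Taylor): OK
  Row 3 (???): empty name
  Row 4 (Carol Taylor): OK
  Row 5 (???): empty name
  Row 6 (Olivia Jackson): OK

Total errors: 2

2 errors


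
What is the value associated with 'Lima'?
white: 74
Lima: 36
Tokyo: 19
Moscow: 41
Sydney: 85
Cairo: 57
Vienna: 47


Looking up key 'Lima'
Value: 36

36


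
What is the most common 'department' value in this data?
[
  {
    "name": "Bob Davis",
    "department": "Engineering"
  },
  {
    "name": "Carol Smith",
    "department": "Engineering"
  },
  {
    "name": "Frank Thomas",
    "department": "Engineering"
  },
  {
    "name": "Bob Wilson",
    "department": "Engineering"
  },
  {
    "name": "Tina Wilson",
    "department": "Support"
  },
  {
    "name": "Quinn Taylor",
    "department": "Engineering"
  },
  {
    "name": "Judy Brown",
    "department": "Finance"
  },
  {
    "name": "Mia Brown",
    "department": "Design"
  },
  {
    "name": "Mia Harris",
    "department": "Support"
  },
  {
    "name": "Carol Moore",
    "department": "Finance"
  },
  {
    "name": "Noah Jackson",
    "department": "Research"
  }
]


Counting 'department' values across 11 records:

  Engineering: 5 #####
  Support: 2 ##
  Finance: 2 ##
  Design: 1 #
  Research: 1 #

Most common: Engineering (5 times)

Engineering (5 times)


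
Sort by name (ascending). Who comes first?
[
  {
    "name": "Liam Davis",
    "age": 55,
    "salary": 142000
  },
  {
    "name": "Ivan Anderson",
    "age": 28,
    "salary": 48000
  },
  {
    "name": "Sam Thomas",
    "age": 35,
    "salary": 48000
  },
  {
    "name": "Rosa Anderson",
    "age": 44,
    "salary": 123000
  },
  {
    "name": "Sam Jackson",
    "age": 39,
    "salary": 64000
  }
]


Sort by: name (ascending)

Sorted order:
  1. Ivan Anderson (name = Ivan Anderson)
  2. Liam Davis (name = Liam Davis)
  3. Rosa Anderson (name = Rosa Anderson)
  4. Sam Jackson (name = Sam Jackson)
  5. Sam Thomas (name = Sam Thomas)

First: Ivan Anderson

Ivan Anderson


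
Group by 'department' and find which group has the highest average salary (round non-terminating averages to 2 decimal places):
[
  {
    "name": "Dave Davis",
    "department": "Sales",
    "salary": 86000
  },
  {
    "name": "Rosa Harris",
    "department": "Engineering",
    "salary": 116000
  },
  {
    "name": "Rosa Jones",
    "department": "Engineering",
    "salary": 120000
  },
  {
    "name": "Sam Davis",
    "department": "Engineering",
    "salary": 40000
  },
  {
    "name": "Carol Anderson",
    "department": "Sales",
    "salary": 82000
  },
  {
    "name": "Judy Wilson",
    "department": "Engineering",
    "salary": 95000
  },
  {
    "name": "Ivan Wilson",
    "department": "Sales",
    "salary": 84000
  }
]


Group by: department

Groups:
  Engineering: 4 people, avg salary = 371000/4 = $92750
  Sales: 3 people, avg salary = 252000/3 = $84000

Highest average salary: Engineering ($92750)

Engineering ($92750)


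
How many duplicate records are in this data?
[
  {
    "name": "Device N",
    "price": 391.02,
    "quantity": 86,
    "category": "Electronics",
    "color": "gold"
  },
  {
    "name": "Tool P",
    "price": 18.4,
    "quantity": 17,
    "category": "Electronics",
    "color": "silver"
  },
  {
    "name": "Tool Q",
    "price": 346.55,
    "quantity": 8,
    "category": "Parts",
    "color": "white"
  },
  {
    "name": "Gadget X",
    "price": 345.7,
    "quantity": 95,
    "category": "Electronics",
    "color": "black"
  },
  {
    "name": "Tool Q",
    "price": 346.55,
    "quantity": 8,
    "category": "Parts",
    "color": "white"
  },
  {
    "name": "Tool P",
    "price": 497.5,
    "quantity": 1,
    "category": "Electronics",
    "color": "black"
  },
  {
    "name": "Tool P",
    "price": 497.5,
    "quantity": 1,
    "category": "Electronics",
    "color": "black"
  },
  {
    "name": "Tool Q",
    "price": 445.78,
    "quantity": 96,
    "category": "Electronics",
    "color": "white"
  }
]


Checking 8 records for duplicates:

  Row 1: Device N ($391.02, qty 86)
  Row 2: Tool P ($18.4, qty 17)
  Row 3: Tool Q ($346.55, qty 8)
  Row 4: Gadget X ($345.7, qty 95)
  Row 5: Tool Q ($346.55, qty 8) <-- DUPLICATE
  Row 6: Tool P ($497.5, qty 1)
  Row 7: Tool P ($497.5, qty 1) <-- DUPLICATE
  Row 8: Tool Q ($445.78, qty 96)

Duplicates found: 2
Unique records: 6

2 duplicates, 6 unique


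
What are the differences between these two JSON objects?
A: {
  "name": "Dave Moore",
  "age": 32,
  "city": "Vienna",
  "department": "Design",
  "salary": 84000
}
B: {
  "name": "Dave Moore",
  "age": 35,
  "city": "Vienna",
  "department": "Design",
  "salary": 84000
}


Comparing each field (in key order):
  name: same
  age: DIFFERENT
  city: same
  department: same
  salary: same
Differences:
  age: 32 -> 35

1 field(s) changed

1 change: age


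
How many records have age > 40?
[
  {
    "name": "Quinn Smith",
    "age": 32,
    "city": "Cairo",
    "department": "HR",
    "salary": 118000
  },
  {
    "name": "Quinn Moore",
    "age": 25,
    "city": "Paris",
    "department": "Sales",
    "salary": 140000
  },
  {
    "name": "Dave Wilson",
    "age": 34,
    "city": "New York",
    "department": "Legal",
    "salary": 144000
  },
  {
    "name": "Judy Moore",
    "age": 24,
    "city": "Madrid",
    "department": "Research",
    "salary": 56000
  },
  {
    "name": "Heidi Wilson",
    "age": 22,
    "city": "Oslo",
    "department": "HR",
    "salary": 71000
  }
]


Data: 5 records
Condition: age > 40

Checking each record:
  Quinn Smith: 32
  Quinn Moore: 25
  Dave Wilson: 34
  Judy Moore: 24
  Heidi Wilson: 22

Count: 0

0


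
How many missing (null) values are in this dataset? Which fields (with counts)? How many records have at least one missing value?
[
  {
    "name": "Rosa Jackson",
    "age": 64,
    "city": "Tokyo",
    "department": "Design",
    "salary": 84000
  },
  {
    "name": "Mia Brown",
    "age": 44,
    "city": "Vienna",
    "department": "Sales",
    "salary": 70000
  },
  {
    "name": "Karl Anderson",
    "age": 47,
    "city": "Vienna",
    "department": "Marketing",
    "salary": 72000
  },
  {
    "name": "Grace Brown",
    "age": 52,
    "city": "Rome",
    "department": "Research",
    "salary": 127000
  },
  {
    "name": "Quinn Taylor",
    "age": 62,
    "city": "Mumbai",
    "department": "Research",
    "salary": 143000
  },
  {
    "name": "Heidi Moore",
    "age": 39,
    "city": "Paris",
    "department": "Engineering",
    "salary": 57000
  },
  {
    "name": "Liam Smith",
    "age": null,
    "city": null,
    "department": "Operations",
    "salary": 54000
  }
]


Checking for missing (null) values in 7 records:

  Rosa Jackson: complete
  Mia Brown: complete
  Karl Anderson: complete
  Grace Brown: complete
  Quinn Taylor: complete
  Heidi Moore: complete
  Liam Smith: age, city

Per field:
  name: 0 missing
  age: 1 missing
  city: 1 missing
  department: 0 missing
  salary: 0 missing

Total missing values: 2
Records with any missing: 1

2 missing values (age: 1, city: 1); 1 incomplete records


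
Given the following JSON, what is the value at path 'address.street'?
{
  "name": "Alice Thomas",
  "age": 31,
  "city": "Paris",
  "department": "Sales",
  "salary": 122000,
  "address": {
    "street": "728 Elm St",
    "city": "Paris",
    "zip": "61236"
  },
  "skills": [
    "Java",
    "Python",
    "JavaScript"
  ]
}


Query: address.street
Path: address -> street
Value: 728 Elm St

728 Elm St


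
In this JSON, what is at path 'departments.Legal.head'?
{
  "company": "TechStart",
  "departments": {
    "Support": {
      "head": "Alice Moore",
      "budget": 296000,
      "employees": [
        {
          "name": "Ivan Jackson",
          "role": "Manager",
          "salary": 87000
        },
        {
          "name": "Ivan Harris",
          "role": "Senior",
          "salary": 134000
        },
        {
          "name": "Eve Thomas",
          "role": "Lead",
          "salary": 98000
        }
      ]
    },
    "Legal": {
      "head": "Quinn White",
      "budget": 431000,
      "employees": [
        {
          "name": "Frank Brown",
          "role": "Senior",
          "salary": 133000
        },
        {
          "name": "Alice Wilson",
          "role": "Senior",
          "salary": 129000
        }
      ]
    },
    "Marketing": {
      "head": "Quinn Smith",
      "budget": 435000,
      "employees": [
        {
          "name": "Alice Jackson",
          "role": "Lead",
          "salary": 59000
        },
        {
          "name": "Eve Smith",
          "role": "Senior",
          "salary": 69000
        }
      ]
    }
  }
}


Path: departments.Legal.head

Navigate:
  -> departments
  -> Legal
  -> head = 'Quinn White'

Quinn White


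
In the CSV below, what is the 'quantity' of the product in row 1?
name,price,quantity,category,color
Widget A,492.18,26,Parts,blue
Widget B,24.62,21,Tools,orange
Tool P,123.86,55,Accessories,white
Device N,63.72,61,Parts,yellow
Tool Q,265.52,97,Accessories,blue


Query: Row 1 ('Widget A'), column 'quantity'
Value: 26

26


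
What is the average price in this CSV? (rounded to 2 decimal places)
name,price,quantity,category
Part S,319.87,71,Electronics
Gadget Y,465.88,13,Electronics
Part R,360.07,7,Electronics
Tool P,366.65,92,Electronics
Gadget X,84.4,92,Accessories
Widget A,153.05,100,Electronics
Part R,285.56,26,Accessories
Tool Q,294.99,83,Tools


Computing average price:
Values: [319.87, 465.88, 360.07, 366.65, 84.4, 153.05, 285.56, 294.99]
Sum = 2330.47
Count = 8
Average = 2330.47/8 = 291.30875 exactly -> 291.31 (rounded half-up to 2 decimal places)

291.31


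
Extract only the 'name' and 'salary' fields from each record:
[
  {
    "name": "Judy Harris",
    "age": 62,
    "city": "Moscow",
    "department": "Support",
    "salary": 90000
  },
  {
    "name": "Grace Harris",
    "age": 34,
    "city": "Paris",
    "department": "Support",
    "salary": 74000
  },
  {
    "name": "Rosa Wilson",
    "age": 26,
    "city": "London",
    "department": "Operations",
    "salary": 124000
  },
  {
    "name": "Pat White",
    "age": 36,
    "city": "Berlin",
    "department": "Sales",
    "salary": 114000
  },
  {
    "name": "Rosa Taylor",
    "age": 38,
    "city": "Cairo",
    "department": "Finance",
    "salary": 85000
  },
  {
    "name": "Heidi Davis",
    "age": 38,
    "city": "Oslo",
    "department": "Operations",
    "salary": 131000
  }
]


Original: 6 records with fields: name, age, city, department, salary
Keep: ['name', 'salary']
Drop: ['age', 'city', 'department']
Result: 6 records, 2 fields each

[
  {
    "name": "Judy Harris",
    "salary": 90000
  },
  {
    "name": "Grace Harris",
    "salary": 74000
  },
  {
    "name": "Rosa Wilson",
    "salary": 124000
  },
  {
    "name": "Pat White",
    "salary": 114000
  },
  {
    "name": "Rosa Taylor",
    "salary": 85000
  },
  {
    "name": "Heidi Davis",
    "salary": 131000
  }
]


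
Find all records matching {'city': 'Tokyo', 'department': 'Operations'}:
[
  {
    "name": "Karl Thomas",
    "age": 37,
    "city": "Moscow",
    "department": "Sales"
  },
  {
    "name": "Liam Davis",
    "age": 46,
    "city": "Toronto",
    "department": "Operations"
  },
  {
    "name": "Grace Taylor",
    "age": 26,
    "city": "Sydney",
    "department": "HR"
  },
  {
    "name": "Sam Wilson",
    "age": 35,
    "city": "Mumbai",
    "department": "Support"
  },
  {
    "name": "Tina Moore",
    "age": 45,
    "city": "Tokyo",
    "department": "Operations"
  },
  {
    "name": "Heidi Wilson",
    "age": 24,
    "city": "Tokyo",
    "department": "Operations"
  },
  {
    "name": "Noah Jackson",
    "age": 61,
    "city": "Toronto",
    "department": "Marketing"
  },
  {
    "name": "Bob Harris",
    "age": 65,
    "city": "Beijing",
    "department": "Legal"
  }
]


Search criteria: {'city': 'Tokyo', 'department': 'Operations'}

Checking 8 records:
  Karl Thomas: {city: Moscow, department: Sales}
  Liam Davis: {city: Toronto, department: Operations}
  Grace Taylor: {city: Sydney, department: HR}
  Sam Wilson: {city: Mumbai, department: Support}
  Tina Moore: {city: Tokyo, department: Operations} <-- MATCH
  Heidi Wilson: {city: Tokyo, department: Operations} <-- MATCH
  Noah Jackson: {city: Toronto, department: Marketing}
  Bob Harris: {city: Beijing, department: Legal}

Matches: ["Tina Moore", "Heidi Wilson"]

["Tina Moore", "Heidi Wilson"]


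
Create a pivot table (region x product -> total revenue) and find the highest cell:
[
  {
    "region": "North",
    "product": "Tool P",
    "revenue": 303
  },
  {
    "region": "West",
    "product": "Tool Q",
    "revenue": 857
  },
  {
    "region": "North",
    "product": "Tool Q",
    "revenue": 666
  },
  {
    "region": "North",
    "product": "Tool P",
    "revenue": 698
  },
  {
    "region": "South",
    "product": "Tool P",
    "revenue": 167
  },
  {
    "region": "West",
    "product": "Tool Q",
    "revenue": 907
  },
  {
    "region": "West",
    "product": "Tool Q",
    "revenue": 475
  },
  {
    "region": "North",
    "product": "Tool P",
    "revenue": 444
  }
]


Pivot: region (rows) x product (columns) -> total revenue

     Tool P        Tool Q      
North         1445           666  
South          167             0  
West             0          2239  

Highest: West / Tool Q = $2239

West / Tool Q = $2239


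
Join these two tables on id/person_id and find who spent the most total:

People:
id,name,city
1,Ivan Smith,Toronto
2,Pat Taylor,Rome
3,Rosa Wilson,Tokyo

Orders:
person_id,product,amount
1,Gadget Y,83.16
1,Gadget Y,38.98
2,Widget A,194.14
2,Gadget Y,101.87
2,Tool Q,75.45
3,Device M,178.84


Join on: people.id = orders.person_id

Joined rows:
  Ivan Smith (Toronto) bought Gadget Y for $83.16
  Ivan Smith (Toronto) bought Gadget Y for $38.98
  Pat Taylor (Rome) bought Widget A for $194.14
  Pat Taylor (Rome) bought Gadget Y for $101.87
  Pat Taylor (Rome) bought Tool Q for $75.45
  Rosa Wilson (Tokyo) bought Device M for $178.84

Total per person:
  Pat Taylor: $371.46
  Rosa Wilson: $178.84
  Ivan Smith: $122.14

Top spender: Pat Taylor ($371.46)

Pat Taylor ($371.46)


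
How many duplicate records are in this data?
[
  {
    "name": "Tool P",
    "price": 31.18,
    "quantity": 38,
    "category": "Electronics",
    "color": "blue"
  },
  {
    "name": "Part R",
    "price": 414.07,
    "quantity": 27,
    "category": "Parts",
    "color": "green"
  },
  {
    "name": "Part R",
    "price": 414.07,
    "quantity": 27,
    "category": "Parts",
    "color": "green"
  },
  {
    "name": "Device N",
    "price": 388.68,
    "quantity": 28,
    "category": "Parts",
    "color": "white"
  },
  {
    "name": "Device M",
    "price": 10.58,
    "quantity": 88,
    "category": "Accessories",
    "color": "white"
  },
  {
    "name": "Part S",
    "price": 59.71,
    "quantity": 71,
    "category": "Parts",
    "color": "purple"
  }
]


Checking 6 records for duplicates:

  Row 1: Tool P ($31.18, qty 38)
  Row 2: Part R ($414.07, qty 27)
  Row 3: Part R ($414.07, qty 27) <-- DUPLICATE
  Row 4: Device N ($388.68, qty 28)
  Row 5: Device M ($10.58, qty 88)
  Row 6: Part S ($59.71, qty 71)

Duplicates found: 1
Unique records: 5

1 duplicates, 5 unique


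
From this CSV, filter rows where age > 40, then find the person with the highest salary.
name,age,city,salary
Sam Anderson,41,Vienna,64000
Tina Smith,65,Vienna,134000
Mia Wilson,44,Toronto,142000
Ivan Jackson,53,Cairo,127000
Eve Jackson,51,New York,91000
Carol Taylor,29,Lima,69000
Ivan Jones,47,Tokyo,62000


Filter: age > 40
Sort by: salary (descending)

Filtered records (6):
  Mia Wilson, age 44, salary $142000
  Tina Smith, age 65, salary $134000
  Ivan Jackson, age 53, salary $127000
  Eve Jackson, age 51, salary $91000
  Sam Anderson, age 41, salary $64000
  Ivan Jones, age 47, salary $62000

Highest salary: Mia Wilson ($142000)

Mia Wilson


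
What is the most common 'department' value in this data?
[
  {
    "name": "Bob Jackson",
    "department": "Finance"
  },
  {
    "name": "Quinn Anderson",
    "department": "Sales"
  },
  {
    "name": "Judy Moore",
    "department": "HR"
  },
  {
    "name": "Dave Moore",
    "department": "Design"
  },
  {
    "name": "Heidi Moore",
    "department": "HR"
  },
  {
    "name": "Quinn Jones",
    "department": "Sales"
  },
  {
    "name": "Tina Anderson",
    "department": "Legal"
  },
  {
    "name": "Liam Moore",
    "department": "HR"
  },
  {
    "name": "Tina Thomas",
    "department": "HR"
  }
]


Counting 'department' values across 9 records:

  HR: 4 ####
  Sales: 2 ##
  Finance: 1 #
  Design: 1 #
  Legal: 1 #

Most common: HR (4 times)

HR (4 times)


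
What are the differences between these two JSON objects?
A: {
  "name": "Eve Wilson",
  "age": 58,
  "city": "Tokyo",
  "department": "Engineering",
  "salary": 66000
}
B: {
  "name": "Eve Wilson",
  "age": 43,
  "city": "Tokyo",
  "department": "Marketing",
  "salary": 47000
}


Comparing each field (in key order):
  name: same
  age: DIFFERENT
  city: same
  department: DIFFERENT
  salary: DIFFERENT
Differences:
  age: 58 -> 43
  department: Engineering -> Marketing
  salary: 66000 -> 47000

3 field(s) changed

3 changes: age, department, salary


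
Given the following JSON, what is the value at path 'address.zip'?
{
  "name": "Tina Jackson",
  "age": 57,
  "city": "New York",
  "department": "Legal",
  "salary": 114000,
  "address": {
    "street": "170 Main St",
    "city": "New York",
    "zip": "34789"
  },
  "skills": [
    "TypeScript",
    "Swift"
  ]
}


Query: address.zip
Path: address -> zip
Value: 34789

34789


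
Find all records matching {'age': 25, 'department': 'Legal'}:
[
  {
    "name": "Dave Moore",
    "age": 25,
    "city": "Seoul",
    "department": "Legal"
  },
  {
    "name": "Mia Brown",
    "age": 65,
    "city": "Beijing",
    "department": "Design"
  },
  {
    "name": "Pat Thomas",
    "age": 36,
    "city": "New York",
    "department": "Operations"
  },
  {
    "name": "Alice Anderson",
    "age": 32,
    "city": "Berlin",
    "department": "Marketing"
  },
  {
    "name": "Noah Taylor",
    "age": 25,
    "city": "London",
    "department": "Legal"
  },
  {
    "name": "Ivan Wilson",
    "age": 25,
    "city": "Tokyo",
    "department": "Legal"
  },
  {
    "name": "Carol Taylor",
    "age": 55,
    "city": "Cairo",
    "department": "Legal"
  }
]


Search criteria: {'age': 25, 'department': 'Legal'}

Checking 7 records:
  Dave Moore: {age: 25, department: Legal} <-- MATCH
  Mia Brown: {age: 65, department: Design}
  Pat Thomas: {age: 36, department: Operations}
  Alice Anderson: {age: 32, department: Marketing}
  Noah Taylor: {age: 25, department: Legal} <-- MATCH
  Ivan Wilson: {age: 25, department: Legal} <-- MATCH
  Carol Taylor: {age: 55, department: Legal}

Matches: ["Dave Moore", "Noah Taylor", "Ivan Wilson"]

["Dave Moore", "Noah Taylor", "Ivan Wilson"]


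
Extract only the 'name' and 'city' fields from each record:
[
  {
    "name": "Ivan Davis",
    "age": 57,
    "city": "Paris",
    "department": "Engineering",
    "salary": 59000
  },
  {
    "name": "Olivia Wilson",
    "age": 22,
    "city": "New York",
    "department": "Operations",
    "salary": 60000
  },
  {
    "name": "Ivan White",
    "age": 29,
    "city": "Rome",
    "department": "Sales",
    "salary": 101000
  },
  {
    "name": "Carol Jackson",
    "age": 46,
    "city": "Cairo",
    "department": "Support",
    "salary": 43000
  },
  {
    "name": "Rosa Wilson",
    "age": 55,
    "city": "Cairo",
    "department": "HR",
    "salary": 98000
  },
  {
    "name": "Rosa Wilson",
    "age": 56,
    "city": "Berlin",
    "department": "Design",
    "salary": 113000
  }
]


Original: 6 records with fields: name, age, city, department, salary
Keep: ['name', 'city']
Drop: ['age', 'department', 'salary']
Result: 6 records, 2 fields each

[
  {
    "name": "Ivan Davis",
    "city": "Paris"
  },
  {
    "name": "Olivia Wilson",
    "city": "New York"
  },
  {
    "name": "Ivan White",
    "city": "Rome"
  },
  {
    "name": "Carol Jackson",
    "city": "Cairo"
  },
  {
    "name": "Rosa Wilson",
    "city": "Cairo"
  },
  {
    "name": "Rosa Wilson",
    "city": "Berlin"
  }
]


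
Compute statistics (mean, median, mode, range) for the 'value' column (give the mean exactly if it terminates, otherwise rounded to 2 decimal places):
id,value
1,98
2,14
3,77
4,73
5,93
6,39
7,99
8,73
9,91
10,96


Data: [98, 14, 77, 73, 93, 39, 99, 73, 91, 96]
Count: 10
Sum: 753
Mean: 753/10 = 75.3
Sorted: [14, 39, 73, 73, 77, 91, 93, 96, 98, 99]
Median: 84.0
Mode: 73 (2 times)
Range: 99 - 14 = 85
Min: 14, Max: 99

mean=75.3, median=84.0, mode=73, range=85


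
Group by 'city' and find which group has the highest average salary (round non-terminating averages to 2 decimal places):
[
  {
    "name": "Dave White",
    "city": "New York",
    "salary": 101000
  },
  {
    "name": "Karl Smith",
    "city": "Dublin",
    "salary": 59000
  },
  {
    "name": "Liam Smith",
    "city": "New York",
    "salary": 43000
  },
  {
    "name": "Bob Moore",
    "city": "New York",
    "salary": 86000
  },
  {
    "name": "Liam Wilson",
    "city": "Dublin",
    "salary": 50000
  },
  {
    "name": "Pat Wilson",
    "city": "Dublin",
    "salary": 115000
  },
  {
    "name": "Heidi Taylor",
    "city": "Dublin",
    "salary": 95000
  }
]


Group by: city

Groups:
  Dublin: 4 people, avg salary = 319000/4 = $79750
  New York: 3 people, avg salary = 230000/3 ≈ $76666.67

Highest average salary: Dublin ($79750)

Dublin ($79750)
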